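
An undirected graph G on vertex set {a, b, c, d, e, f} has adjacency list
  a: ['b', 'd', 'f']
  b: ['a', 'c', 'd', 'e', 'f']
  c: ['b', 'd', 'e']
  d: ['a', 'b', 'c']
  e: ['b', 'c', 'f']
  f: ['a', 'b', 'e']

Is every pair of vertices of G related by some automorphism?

Vertex b is the only vertex of degree 5, so every automorphism fixes it; G is not vertex-transitive.

No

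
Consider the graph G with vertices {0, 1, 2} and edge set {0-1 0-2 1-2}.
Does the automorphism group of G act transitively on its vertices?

Every vertex has degree 2, so G is the complete graph K_3. Every bijection on the vertex set is an automorphism of K_3; hence Aut(K_3) ≅ S_3, order 6. Under this action every vertex can be carried to every other, so G is vertex-transitive.

Yes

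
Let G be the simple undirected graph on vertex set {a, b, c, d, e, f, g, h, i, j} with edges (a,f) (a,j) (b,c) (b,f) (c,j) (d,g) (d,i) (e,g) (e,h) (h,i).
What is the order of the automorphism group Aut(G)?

G has two connected components, {d, e, g, h, i} and {a, b, c, f, j}; each is 2-regular, so G = C_5 ⊔ C_5. With two isomorphic components, Aut(G) = Aut(C_5) ≀ S_2 = (D_5 × D_5) ⋊ Z_2: permute each cycle by D_5, then optionally swap the two cycles. Order 2·(2·5)² = 200.

200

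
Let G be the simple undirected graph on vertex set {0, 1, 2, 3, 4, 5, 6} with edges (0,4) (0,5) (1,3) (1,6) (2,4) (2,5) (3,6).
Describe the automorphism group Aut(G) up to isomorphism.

D_3 × D_4

G has two connected components, {0, 2, 4, 5} and {1, 3, 6}; each is 2-regular, so G = C_4 ⊔ C_3. The components are non-isomorphic (different sizes), so Aut(G) = Aut(C_3) × Aut(C_4) = D_3 × D_4 of order 6·8 = 48.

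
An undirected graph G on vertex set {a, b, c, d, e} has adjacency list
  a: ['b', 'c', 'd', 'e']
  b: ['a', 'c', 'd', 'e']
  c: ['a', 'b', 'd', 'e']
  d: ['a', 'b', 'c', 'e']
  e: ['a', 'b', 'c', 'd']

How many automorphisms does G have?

All 5 vertices are pairwise adjacent: G = K_5. Every bijection on the vertex set is an automorphism of K_5; hence Aut(K_5) ≅ S_5, order 120.

120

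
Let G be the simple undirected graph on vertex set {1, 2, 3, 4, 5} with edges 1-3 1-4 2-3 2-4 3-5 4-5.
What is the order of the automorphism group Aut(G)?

12

The vertices split by degree into {3, 4} (degree 3) and {1, 2, 5} (degree 2); every edge runs between the two parts, so G is the complete bipartite graph K_{2,3}. Automorphisms preserve the bipartition setwise (since the parts differ in size) and act as S_2 × S_3 within it; |Aut| = 12.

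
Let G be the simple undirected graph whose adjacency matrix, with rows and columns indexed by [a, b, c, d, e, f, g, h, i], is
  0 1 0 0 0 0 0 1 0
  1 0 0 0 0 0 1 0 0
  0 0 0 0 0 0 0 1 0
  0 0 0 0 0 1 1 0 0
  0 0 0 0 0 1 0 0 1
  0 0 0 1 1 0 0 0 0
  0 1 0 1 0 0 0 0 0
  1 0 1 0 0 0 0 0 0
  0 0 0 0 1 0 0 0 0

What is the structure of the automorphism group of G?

The degree sequence is [2, 2, 1, 2, 2, 2, 2, 2, 1]; the two degree-1 vertices c and i are the ends of a path, so G = P_9. A path has exactly one nontrivial symmetry — reversal — giving Aut(G) of order 2.

Z_2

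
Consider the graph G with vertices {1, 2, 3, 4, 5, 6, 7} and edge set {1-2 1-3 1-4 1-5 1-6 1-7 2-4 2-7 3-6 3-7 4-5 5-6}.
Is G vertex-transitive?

No

Vertex 1 is the only vertex of degree 6, so every automorphism fixes it; G is not vertex-transitive.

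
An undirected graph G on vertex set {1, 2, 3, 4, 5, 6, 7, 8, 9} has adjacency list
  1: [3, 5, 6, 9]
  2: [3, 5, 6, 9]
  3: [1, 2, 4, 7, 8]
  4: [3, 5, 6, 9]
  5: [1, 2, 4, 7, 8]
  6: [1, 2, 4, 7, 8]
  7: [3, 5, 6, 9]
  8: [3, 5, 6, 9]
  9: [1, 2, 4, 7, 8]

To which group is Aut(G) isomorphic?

S_4 × S_5

The vertices split by degree into {3, 5, 6, 9} (degree 5) and {1, 2, 4, 7, 8} (degree 4); every edge runs between the two parts, so G is the complete bipartite graph K_{4,5}. Automorphisms preserve the bipartition setwise (since the parts differ in size) and act as S_4 × S_5 within it; |Aut| = 2880.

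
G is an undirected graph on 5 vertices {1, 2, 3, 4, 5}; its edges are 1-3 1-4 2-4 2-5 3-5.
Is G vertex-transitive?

Every vertex has degree 2 and the graph is connected, so G is the 5-cycle C_5. C_5 has 5 rotations and 5 reflections, so Aut(C_5) ≅ D_5 of order 10. This group acts transitively on the 5 vertices.

Yes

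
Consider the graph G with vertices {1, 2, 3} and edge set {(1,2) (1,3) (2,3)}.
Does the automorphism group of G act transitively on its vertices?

Every vertex has degree 2, so G is the complete graph K_3. Any permutation of the 3 vertices preserves K_3, so Aut(K_3) = S_3 of order 3! = 6. This group acts transitively on the 3 vertices.

Yes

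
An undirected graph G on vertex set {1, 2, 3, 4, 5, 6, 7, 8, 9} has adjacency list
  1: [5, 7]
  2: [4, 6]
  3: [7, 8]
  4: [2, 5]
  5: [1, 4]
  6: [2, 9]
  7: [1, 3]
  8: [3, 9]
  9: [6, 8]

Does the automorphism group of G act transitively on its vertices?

Yes

Every vertex has degree 2 and the graph is connected, so G is the 9-cycle C_9. The automorphisms of the 9-cycle are exactly the symmetries of a regular 9-gon: the dihedral group D_9, |D_9| = 18. Under this action every vertex can be carried to every other, so G is vertex-transitive.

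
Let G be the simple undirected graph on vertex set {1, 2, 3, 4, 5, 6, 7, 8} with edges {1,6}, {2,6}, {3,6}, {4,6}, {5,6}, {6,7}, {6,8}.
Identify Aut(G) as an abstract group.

Vertex 6 has degree 7 and every other vertex has degree 1, so G is the star K_{1,7} with centre 6. Any automorphism fixes the centre and permutes the 7 leaves freely, so Aut(G) ≅ S_7 of order 7! = 5040.

S_7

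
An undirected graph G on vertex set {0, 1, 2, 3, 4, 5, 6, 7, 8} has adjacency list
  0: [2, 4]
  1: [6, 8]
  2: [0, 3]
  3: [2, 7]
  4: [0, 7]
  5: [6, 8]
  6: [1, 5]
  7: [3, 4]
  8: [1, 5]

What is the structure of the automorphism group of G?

G has two connected components, {0, 2, 3, 4, 7} and {1, 5, 6, 8}; each is 2-regular, so G = C_5 ⊔ C_4. The components are non-isomorphic (different sizes), so Aut(G) = Aut(C_5) × Aut(C_4) = D_5 × D_4 of order 10·8 = 80.

D_5 × D_4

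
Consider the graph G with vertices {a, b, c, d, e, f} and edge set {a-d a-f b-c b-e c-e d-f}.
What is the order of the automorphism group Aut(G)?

G has two connected components, {a, d, f} and {b, c, e}; each is 2-regular, so G = C_3 ⊔ C_3. Aut of a disjoint union of two copies of C_3 is the wreath product D_3 ≀ Z_2, of order 2·6² = 72.

72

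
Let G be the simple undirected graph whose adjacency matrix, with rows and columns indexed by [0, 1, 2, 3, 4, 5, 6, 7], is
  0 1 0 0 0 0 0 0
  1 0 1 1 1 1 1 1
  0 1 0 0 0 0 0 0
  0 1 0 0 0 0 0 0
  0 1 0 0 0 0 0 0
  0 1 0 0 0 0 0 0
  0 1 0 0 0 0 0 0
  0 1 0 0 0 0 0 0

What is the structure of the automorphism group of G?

S_7

Vertex 1 has degree 7 and every other vertex has degree 1, so G is the star K_{1,7} with centre 1. The 7 leaves are pairwise interchangeable while the centre is fixed, giving Aut(G) = S_7.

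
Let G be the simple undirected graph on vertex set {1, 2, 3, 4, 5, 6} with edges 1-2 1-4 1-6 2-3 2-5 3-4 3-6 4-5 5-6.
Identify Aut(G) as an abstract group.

S_3 ≀ Z_2

G is 3-regular and bipartite with parts {2, 4, 6} and {1, 3, 5} (each part is independent and every cross-pair is an edge), so G = K_{3,3}. Each part can be permuted independently (S_3 × S_3) and the two equal-size parts can also be swapped, giving (S_3 × S_3) ⋊ Z_2 of order 2·(3!)² = 72.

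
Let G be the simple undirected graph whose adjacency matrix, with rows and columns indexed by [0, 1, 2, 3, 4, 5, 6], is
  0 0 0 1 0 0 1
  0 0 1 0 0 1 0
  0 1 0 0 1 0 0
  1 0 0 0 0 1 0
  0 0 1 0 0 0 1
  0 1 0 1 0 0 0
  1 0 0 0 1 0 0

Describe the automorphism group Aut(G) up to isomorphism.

the dihedral group of order 14

G is 2-regular and connected on 7 vertices, i.e. the cycle C_7. The automorphisms of the 7-cycle are exactly the symmetries of a regular 7-gon: the dihedral group D_7, |D_7| = 14.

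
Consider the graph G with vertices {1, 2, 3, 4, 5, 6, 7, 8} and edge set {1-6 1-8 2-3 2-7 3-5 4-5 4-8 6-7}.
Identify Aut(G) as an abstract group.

the dihedral group of order 16

Every vertex has degree 2 and the graph is connected, so G is the 8-cycle C_8. C_8 has 8 rotations and 8 reflections, so Aut(C_8) ≅ D_8 of order 16.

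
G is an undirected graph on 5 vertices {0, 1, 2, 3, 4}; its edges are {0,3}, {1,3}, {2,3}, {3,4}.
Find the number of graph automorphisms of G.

24

Vertex 3 has degree 4 and every other vertex has degree 1, so G is the star K_{1,4} with centre 3. The 4 leaves are pairwise interchangeable while the centre is fixed, giving Aut(G) = S_4.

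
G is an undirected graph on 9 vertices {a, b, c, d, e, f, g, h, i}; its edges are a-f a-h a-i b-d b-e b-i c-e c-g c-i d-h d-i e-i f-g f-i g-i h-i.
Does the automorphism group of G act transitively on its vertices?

No

Vertex i is the only vertex of degree 8, so every automorphism fixes it; G is not vertex-transitive.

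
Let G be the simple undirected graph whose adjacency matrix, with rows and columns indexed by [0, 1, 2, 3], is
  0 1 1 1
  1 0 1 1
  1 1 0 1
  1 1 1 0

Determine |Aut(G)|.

24

All 4 vertices are pairwise adjacent: G = K_4. Every bijection on the vertex set is an automorphism of K_4; hence Aut(K_4) ≅ S_4, order 24.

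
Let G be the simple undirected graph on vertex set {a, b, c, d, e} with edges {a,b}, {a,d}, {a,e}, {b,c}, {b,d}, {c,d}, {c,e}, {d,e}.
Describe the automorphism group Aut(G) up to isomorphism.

the dihedral group of order 8

Vertex d is the unique vertex of degree 4; the remaining 4 vertices each have degree 3 and induce a cycle, so G is the wheel on 5 vertices with hub d. Every automorphism fixes the hub and acts on the rim 4-cycle, so Aut(G) ≅ Aut(C_4) = D_4 of order 8.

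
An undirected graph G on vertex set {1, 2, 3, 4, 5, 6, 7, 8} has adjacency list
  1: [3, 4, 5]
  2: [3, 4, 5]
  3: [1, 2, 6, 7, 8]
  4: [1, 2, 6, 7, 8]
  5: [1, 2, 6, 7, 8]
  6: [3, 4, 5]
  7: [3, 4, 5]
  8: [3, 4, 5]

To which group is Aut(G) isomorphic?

S_3 × S_5

The vertices split by degree into {3, 4, 5} (degree 5) and {1, 2, 6, 7, 8} (degree 3); every edge runs between the two parts, so G is the complete bipartite graph K_{3,5}. The parts have unequal sizes, so no automorphism swaps them; each part is permuted independently, giving S_3 × S_5 of order 3!·5! = 720.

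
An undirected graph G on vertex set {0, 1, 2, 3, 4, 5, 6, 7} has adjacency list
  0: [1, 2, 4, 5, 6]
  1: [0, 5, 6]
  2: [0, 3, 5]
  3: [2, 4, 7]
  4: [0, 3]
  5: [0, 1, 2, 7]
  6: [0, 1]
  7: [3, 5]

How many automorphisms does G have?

The degree sequence is [5, 3, 3, 3, 2, 4, 2, 2]. Checking the degree-preserving permutations of the vertex set shows that none except the identity preserves every edge, so Aut(G) is trivial.

1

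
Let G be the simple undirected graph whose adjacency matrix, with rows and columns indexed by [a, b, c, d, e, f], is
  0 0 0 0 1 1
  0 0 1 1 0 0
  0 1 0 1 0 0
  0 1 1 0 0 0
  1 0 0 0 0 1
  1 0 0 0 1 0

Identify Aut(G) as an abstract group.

G has two connected components, {a, e, f} and {b, c, d}; each is 2-regular, so G = C_3 ⊔ C_3. Aut of a disjoint union of two copies of C_3 is the wreath product D_3 ≀ Z_2, of order 2·6² = 72.

D_3 ≀ Z_2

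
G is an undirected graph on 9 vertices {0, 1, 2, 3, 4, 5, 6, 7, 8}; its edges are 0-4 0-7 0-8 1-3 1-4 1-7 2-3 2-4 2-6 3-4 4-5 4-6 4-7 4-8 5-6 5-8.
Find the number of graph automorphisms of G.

Vertex 4 is the unique vertex of degree 8; the remaining 8 vertices each have degree 3 and induce a cycle, so G is the wheel on 9 vertices with hub 4. With the hub fixed, the remaining symmetry is that of the rim cycle C_8, giving the dihedral group D_8.

16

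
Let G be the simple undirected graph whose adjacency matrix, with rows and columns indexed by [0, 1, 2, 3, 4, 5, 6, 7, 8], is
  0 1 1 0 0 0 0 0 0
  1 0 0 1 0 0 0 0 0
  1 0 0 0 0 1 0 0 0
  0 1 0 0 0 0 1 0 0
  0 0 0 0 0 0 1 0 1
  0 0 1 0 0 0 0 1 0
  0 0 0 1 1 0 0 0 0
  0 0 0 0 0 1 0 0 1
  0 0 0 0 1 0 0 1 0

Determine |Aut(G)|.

18

G is 2-regular and connected on 9 vertices, i.e. the cycle C_9. C_9 has 9 rotations and 9 reflections, so Aut(C_9) ≅ D_9 of order 18.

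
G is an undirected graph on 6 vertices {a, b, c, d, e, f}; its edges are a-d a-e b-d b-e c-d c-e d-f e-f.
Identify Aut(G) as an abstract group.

The vertices split by degree into {d, e} (degree 4) and {a, b, c, f} (degree 2); every edge runs between the two parts, so G is the complete bipartite graph K_{2,4}. The parts have unequal sizes, so no automorphism swaps them; each part is permuted independently, giving S_2 × S_4 of order 2!·4! = 48.

S_2 × S_4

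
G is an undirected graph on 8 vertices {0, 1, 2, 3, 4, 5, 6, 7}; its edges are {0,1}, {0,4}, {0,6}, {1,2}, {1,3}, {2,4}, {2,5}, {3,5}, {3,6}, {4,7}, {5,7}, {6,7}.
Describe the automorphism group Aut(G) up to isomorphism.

Z_2^3 ⋊ S_3

G is 3-regular and bipartite on 2^3 = 8 vertices with girth 4; it is the hypercube graph Q_3. The symmetry group of the 3-cube is the hyperoctahedral group B_3 = Z_2 ≀ S_3, of order 2^3·3! = 48.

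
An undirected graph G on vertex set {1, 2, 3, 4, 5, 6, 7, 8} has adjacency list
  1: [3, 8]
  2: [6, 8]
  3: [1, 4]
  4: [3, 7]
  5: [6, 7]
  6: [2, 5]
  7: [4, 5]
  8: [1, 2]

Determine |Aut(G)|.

Every vertex has degree 2 and the graph is connected, so G is the 8-cycle C_8. The automorphisms of the 8-cycle are exactly the symmetries of a regular 8-gon: the dihedral group D_8, |D_8| = 16.

16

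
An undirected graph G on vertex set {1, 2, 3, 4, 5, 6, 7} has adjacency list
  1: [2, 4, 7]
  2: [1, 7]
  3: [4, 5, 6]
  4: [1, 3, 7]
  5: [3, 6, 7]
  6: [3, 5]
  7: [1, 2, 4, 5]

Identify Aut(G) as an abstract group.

{e}

The degree sequence is [3, 2, 3, 3, 3, 2, 4]. Checking the degree-preserving permutations of the vertex set shows that none except the identity preserves every edge, so Aut(G) is trivial.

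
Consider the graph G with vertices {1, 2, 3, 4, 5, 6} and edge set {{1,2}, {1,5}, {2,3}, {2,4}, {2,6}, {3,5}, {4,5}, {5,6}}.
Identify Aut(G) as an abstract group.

The vertices split by degree into {2, 5} (degree 4) and {1, 3, 4, 6} (degree 2); every edge runs between the two parts, so G is the complete bipartite graph K_{2,4}. The parts have unequal sizes, so no automorphism swaps them; each part is permuted independently, giving S_2 × S_4 of order 2!·4! = 48.

S_2 × S_4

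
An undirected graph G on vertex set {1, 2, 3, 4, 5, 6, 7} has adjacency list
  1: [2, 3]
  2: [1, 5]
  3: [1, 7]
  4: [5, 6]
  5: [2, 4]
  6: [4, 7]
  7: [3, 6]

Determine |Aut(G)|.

14

G is 2-regular and connected on 7 vertices, i.e. the cycle C_7. The automorphisms of the 7-cycle are exactly the symmetries of a regular 7-gon: the dihedral group D_7, |D_7| = 14.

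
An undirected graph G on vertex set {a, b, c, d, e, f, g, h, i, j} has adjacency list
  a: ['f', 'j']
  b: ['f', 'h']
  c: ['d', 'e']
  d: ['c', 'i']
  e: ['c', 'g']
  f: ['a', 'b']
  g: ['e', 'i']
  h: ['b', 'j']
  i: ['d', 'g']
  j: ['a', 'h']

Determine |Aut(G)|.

G has two connected components, {c, d, e, g, i} and {a, b, f, h, j}; each is 2-regular, so G = C_5 ⊔ C_5. Aut of a disjoint union of two copies of C_5 is the wreath product D_5 ≀ Z_2, of order 2·10² = 200.

200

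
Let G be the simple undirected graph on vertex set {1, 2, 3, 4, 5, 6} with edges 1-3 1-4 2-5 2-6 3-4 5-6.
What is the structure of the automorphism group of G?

(D_3 × D_3) ⋊ Z_2

G has two connected components, {2, 5, 6} and {1, 3, 4}; each is 2-regular, so G = C_3 ⊔ C_3. Aut of a disjoint union of two copies of C_3 is the wreath product D_3 ≀ Z_2, of order 2·6² = 72.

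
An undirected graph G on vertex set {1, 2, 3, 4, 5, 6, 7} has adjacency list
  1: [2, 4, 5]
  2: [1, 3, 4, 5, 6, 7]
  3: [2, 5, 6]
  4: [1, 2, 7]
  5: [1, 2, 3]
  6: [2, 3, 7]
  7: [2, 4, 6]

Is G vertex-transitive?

No

Vertex 2 is the only vertex of degree 6, so every automorphism fixes it; G is not vertex-transitive.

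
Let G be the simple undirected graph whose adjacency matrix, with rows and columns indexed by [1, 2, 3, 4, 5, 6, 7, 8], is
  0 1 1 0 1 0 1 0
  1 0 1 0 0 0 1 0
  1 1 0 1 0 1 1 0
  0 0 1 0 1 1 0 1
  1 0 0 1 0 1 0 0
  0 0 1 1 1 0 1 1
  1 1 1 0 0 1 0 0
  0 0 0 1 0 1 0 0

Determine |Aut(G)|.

The degree sequence is [4, 3, 5, 4, 3, 5, 4, 2]. Checking the degree-preserving permutations of the vertex set shows that none except the identity preserves every edge, so Aut(G) is trivial.

1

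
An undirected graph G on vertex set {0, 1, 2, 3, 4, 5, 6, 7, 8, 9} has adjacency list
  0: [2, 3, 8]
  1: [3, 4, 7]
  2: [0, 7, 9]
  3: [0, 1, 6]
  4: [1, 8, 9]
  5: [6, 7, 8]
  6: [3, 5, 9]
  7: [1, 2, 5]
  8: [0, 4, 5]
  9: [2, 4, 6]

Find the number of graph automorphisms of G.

G is 3-regular on 10 vertices with no triangles and no 4-cycles (girth 5): this is the Petersen graph. Viewing the Petersen graph as the Kneser graph K(5,2) — vertices are 2-subsets of {1,…,5}, edges join disjoint pairs — its automorphisms are exactly the permutations of the 5-element set, so Aut ≅ S_5 of order 120.

120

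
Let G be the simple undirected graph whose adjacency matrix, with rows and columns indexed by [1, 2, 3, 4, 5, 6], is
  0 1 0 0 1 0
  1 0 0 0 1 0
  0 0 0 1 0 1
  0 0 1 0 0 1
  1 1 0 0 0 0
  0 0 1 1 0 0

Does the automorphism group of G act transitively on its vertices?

G has two connected components, {1, 2, 5} and {3, 4, 6}; each is 2-regular, so G = C_3 ⊔ C_3. Aut of a disjoint union of two copies of C_3 is the wreath product D_3 ≀ Z_2, of order 2·6² = 72. This group acts transitively on the 6 vertices.

Yes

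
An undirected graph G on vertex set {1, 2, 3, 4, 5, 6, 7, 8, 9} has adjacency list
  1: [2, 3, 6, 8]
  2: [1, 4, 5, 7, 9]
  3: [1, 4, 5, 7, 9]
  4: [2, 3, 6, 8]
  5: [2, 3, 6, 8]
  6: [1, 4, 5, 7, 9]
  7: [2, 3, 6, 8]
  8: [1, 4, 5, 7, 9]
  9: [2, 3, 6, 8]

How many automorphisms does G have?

2880

The vertices split by degree into {2, 3, 6, 8} (degree 5) and {1, 4, 5, 7, 9} (degree 4); every edge runs between the two parts, so G is the complete bipartite graph K_{4,5}. Automorphisms preserve the bipartition setwise (since the parts differ in size) and act as S_5 × S_4 within it; |Aut| = 2880.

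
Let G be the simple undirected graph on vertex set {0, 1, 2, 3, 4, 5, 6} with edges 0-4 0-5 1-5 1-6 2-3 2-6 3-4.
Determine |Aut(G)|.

Every vertex has degree 2 and the graph is connected, so G is the 7-cycle C_7. C_7 has 7 rotations and 7 reflections, so Aut(C_7) ≅ D_7 of order 14.

14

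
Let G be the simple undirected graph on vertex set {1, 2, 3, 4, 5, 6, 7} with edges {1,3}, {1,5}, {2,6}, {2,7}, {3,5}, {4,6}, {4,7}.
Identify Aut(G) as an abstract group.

G has two connected components, {2, 4, 6, 7} and {1, 3, 5}; each is 2-regular, so G = C_4 ⊔ C_3. No automorphism exchanges components of different sizes, hence Aut(G) is the direct product D_3 × D_4, order 48.

D_3 × D_4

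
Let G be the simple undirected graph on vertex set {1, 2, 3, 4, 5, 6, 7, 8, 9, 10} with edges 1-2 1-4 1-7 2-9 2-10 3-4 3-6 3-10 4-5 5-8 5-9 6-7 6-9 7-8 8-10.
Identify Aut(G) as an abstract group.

the symmetric group S_5

G is 3-regular on 10 vertices with no triangles and no 4-cycles (girth 5): this is the Petersen graph. Viewing the Petersen graph as the Kneser graph K(5,2) — vertices are 2-subsets of {1,…,5}, edges join disjoint pairs — its automorphisms are exactly the permutations of the 5-element set, so Aut ≅ S_5 of order 120.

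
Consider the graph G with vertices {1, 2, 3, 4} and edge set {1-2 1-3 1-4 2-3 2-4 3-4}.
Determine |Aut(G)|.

24

Every vertex has degree 3, so G is the complete graph K_4. Every bijection on the vertex set is an automorphism of K_4; hence Aut(K_4) ≅ S_4, order 24.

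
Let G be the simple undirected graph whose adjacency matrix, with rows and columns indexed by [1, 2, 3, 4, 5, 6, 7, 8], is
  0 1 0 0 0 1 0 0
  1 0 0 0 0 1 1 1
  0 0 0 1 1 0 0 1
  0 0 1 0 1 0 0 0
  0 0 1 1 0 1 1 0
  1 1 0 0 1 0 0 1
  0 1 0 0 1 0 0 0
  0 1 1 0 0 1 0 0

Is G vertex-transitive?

Automorphisms preserve degree, but G has vertices of degree 2 and vertices of degree 4; no automorphism maps one to the other, so G is not vertex-transitive.

No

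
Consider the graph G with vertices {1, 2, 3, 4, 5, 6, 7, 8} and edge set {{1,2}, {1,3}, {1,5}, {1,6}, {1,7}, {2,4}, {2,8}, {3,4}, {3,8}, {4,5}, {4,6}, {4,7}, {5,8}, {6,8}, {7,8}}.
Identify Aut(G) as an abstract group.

The vertices split by degree into {1, 4, 8} (degree 5) and {2, 3, 5, 6, 7} (degree 3); every edge runs between the two parts, so G is the complete bipartite graph K_{3,5}. Automorphisms preserve the bipartition setwise (since the parts differ in size) and act as S_3 × S_5 within it; |Aut| = 720.

S_3 × S_5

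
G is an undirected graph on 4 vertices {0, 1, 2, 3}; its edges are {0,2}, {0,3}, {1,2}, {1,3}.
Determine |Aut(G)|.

G is 2-regular and bipartite on 2^2 = 4 vertices with girth 4; it is the hypercube graph Q_2. Aut(Q_2) consists of the signed permutations of the 2 coordinate axes: 2! permutations times 2^2 sign flips, so |Aut| = 2^2·2! = 8.

8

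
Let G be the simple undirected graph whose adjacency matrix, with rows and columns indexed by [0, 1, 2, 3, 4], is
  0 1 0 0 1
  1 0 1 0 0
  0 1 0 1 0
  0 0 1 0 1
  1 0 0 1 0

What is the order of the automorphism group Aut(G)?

G is 2-regular and connected on 5 vertices, i.e. the cycle C_5. The automorphisms of the 5-cycle are exactly the symmetries of a regular 5-gon: the dihedral group D_5, |D_5| = 10.

10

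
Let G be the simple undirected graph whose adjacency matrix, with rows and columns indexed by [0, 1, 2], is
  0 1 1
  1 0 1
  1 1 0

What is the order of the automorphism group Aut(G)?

6

All 3 vertices are pairwise adjacent: G = K_3. Any permutation of the 3 vertices preserves K_3, so Aut(K_3) = S_3 of order 3! = 6.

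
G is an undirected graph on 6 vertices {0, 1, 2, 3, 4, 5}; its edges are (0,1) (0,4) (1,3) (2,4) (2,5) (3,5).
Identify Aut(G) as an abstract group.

D_6

Every vertex has degree 2 and the graph is connected, so G is the 6-cycle C_6. C_6 has 6 rotations and 6 reflections, so Aut(C_6) ≅ D_6 of order 12.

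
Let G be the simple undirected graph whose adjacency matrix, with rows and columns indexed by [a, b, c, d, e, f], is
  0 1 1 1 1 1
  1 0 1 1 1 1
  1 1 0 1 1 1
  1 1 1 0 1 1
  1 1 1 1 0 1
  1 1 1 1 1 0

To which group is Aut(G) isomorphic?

the symmetric group on 6 letters

Every vertex has degree 5, so G is the complete graph K_6. Every bijection on the vertex set is an automorphism of K_6; hence Aut(K_6) ≅ S_6, order 720.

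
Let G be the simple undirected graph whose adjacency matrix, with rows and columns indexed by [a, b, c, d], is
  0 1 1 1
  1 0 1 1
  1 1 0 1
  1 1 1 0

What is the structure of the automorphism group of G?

All 4 vertices are pairwise adjacent: G = K_4. Any permutation of the 4 vertices preserves K_4, so Aut(K_4) = S_4 of order 4! = 24.

the symmetric group on 4 letters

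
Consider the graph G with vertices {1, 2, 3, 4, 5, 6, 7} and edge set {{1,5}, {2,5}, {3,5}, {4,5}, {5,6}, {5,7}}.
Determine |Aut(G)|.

Vertex 5 has degree 6 and every other vertex has degree 1, so G is the star K_{1,6} with centre 5. Any automorphism fixes the centre and permutes the 6 leaves freely, so Aut(G) ≅ S_6 of order 6! = 720.

720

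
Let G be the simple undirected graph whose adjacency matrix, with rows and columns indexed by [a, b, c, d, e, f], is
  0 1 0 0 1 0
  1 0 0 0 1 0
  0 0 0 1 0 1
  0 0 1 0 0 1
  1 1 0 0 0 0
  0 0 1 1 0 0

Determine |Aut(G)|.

72

G has two connected components, {a, b, e} and {c, d, f}; each is 2-regular, so G = C_3 ⊔ C_3. With two isomorphic components, Aut(G) = Aut(C_3) ≀ S_2 = (D_3 × D_3) ⋊ Z_2: permute each cycle by D_3, then optionally swap the two cycles. Order 2·(2·3)² = 72.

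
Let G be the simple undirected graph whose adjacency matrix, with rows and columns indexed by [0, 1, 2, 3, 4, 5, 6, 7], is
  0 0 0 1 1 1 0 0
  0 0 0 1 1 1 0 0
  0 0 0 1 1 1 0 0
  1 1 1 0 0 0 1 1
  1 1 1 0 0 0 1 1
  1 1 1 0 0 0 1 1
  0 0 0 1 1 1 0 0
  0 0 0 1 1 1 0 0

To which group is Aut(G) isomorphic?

S_5 × S_3

The vertices split by degree into {3, 4, 5} (degree 5) and {0, 1, 2, 6, 7} (degree 3); every edge runs between the two parts, so G is the complete bipartite graph K_{3,5}. Automorphisms preserve the bipartition setwise (since the parts differ in size) and act as S_5 × S_3 within it; |Aut| = 720.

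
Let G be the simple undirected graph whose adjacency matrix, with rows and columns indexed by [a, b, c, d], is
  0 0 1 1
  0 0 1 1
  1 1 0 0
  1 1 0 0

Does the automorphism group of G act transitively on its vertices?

G is 2-regular and connected on 4 vertices, i.e. the cycle C_4. The automorphisms of the 4-cycle are exactly the symmetries of a regular 4-gon: the dihedral group D_4, |D_4| = 8. Under this action every vertex can be carried to every other, so G is vertex-transitive.

Yes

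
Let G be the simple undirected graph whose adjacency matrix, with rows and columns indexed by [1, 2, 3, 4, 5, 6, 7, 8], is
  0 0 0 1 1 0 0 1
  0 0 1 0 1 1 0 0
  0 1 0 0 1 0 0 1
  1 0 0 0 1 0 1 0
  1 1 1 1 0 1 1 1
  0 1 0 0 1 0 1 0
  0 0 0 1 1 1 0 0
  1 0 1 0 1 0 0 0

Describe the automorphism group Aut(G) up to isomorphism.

the dihedral group of order 14

Vertex 5 is the unique vertex of degree 7; the remaining 7 vertices each have degree 3 and induce a cycle, so G is the wheel on 8 vertices with hub 5. Every automorphism fixes the hub and acts on the rim 7-cycle, so Aut(G) ≅ Aut(C_7) = D_7 of order 14.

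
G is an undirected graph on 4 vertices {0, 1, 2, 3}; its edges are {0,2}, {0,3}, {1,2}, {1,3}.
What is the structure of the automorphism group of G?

D_4

G is 2-regular and bipartite on 2^2 = 4 vertices with girth 4; it is the hypercube graph Q_2. The symmetry group of the 2-cube is the hyperoctahedral group B_2 = Z_2 ≀ S_2, of order 2^2·2! = 8.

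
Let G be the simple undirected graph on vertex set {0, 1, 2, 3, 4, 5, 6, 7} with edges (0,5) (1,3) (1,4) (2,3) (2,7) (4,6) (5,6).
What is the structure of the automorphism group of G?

The degree sequence is [1, 2, 2, 2, 2, 2, 2, 1]; the two degree-1 vertices 0 and 7 are the ends of a path, so G = P_8. The only nontrivial automorphism of a path is the end-to-end reflection, so Aut(G) ≅ Z_2.

the cyclic group of order 2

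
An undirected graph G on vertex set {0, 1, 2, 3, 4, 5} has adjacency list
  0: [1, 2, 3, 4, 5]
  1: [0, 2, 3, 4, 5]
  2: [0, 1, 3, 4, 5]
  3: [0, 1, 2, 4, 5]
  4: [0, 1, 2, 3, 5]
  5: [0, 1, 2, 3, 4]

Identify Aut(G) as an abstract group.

All 6 vertices are pairwise adjacent: G = K_6. Every bijection on the vertex set is an automorphism of K_6; hence Aut(K_6) ≅ S_6, order 720.

S_6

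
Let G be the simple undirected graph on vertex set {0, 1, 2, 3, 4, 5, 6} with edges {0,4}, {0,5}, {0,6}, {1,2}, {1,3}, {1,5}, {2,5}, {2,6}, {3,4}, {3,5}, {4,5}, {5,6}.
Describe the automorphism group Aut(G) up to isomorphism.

D_6

Vertex 5 is the unique vertex of degree 6; the remaining 6 vertices each have degree 3 and induce a cycle, so G is the wheel on 7 vertices with hub 5. Every automorphism fixes the hub and acts on the rim 6-cycle, so Aut(G) ≅ Aut(C_6) = D_6 of order 12.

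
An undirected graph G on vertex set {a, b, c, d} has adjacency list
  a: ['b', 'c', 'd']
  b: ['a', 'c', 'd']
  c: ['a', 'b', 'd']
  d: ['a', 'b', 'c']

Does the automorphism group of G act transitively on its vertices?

Every vertex has degree 3, so G is the complete graph K_4. Any permutation of the 4 vertices preserves K_4, so Aut(K_4) = S_4 of order 4! = 24. This group acts transitively on the 4 vertices.

Yes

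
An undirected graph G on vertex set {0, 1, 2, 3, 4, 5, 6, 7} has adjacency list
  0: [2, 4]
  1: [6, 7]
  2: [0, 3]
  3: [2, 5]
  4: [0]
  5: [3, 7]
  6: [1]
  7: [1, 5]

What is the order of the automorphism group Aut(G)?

The degree sequence is [2, 2, 2, 2, 1, 2, 1, 2]; the two degree-1 vertices 4 and 6 are the ends of a path, so G = P_8. A path has exactly one nontrivial symmetry — reversal — giving Aut(G) of order 2.

2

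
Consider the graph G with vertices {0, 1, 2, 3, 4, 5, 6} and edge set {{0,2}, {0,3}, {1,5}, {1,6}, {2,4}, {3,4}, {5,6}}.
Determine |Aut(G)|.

48

G has two connected components, {0, 2, 3, 4} and {1, 5, 6}; each is 2-regular, so G = C_4 ⊔ C_3. The components are non-isomorphic (different sizes), so Aut(G) = Aut(C_4) × Aut(C_3) = D_4 × D_3 of order 8·6 = 48.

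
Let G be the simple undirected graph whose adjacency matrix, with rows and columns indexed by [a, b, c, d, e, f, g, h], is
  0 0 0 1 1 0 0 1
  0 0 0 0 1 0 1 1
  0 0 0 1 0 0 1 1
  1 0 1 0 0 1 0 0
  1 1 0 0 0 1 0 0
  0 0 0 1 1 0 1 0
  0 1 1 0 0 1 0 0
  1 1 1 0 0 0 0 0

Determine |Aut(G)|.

G is 3-regular and bipartite on 2^3 = 8 vertices with girth 4; it is the hypercube graph Q_3. The symmetry group of the 3-cube is the hyperoctahedral group B_3 = Z_2 ≀ S_3, of order 2^3·3! = 48.

48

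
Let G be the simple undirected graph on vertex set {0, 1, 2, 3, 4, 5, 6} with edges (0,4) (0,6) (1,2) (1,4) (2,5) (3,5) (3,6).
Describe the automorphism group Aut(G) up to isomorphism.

G is 2-regular and connected on 7 vertices, i.e. the cycle C_7. The automorphisms of the 7-cycle are exactly the symmetries of a regular 7-gon: the dihedral group D_7, |D_7| = 14.

D_7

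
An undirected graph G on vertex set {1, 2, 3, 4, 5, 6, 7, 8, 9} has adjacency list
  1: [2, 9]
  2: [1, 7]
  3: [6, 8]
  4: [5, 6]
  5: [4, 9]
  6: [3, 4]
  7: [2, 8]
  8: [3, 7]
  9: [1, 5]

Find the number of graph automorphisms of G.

Every vertex has degree 2 and the graph is connected, so G is the 9-cycle C_9. C_9 has 9 rotations and 9 reflections, so Aut(C_9) ≅ D_9 of order 18.

18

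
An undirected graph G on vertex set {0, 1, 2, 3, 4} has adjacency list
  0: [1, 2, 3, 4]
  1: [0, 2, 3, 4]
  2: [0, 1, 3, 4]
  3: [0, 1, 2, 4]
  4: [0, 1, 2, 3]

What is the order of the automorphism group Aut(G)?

120

All 5 vertices are pairwise adjacent: G = K_5. Every bijection on the vertex set is an automorphism of K_5; hence Aut(K_5) ≅ S_5, order 120.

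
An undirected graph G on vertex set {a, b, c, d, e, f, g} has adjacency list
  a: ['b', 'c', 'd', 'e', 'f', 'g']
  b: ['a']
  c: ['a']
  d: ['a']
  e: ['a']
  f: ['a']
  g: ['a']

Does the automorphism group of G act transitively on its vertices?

No

Vertex a is the only vertex of degree 6, so every automorphism fixes it; G is not vertex-transitive.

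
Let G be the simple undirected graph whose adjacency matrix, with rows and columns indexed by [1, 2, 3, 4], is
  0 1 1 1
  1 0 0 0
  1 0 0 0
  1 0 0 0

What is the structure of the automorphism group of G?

Vertex 1 has degree 3 and every other vertex has degree 1, so G is the star K_{1,3} with centre 1. The 3 leaves are pairwise interchangeable while the centre is fixed, giving Aut(G) = S_3.

S_3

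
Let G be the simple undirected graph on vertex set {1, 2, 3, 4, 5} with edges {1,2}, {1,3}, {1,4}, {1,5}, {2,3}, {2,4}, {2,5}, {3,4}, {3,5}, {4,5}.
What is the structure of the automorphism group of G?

the symmetric group on 5 letters

All 5 vertices are pairwise adjacent: G = K_5. Any permutation of the 5 vertices preserves K_5, so Aut(K_5) = S_5 of order 5! = 120.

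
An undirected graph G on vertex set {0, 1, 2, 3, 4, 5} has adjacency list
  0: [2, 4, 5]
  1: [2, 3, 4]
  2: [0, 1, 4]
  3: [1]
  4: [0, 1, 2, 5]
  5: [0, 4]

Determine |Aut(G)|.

Degrees alone do not determine every vertex (e.g. 0 and 1 both have degree 3), but their neighbour-degree multisets differ: N(0) has degrees [2, 3, 4] while N(1) has degrees [1, 3, 4]. Repeating this refinement separates all vertices, so the only automorphism is the identity.

1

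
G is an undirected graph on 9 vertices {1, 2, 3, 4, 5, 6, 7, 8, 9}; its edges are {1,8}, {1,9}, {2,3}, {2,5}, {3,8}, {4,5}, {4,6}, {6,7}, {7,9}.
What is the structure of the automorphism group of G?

D_9

G is 2-regular and connected on 9 vertices, i.e. the cycle C_9. The automorphisms of the 9-cycle are exactly the symmetries of a regular 9-gon: the dihedral group D_9, |D_9| = 18.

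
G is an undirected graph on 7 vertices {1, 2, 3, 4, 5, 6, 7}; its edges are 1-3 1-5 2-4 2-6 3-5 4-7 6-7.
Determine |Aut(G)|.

48

G has two connected components, {2, 4, 6, 7} and {1, 3, 5}; each is 2-regular, so G = C_4 ⊔ C_3. No automorphism exchanges components of different sizes, hence Aut(G) is the direct product D_4 × D_3, order 48.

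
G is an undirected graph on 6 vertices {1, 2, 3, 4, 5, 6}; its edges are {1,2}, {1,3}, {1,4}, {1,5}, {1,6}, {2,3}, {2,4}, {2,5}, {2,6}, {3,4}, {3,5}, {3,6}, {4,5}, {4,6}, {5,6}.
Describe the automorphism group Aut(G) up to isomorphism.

Every vertex has degree 5, so G is the complete graph K_6. Any permutation of the 6 vertices preserves K_6, so Aut(K_6) = S_6 of order 6! = 720.

the symmetric group on 6 letters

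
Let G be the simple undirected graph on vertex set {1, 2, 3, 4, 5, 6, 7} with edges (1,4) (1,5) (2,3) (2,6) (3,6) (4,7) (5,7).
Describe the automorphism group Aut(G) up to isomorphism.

G has two connected components, {1, 4, 5, 7} and {2, 3, 6}; each is 2-regular, so G = C_4 ⊔ C_3. The components are non-isomorphic (different sizes), so Aut(G) = Aut(C_3) × Aut(C_4) = D_3 × D_4 of order 6·8 = 48.

D_3 × D_4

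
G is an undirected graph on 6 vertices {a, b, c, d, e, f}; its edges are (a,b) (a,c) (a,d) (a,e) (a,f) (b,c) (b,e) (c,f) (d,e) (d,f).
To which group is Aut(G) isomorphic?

the dihedral group of order 10

Vertex a is the unique vertex of degree 5; the remaining 5 vertices each have degree 3 and induce a cycle, so G is the wheel on 6 vertices with hub a. Every automorphism fixes the hub and acts on the rim 5-cycle, so Aut(G) ≅ Aut(C_5) = D_5 of order 10.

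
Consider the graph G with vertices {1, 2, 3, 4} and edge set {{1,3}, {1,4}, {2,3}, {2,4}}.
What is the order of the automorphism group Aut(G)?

Every vertex has degree 2 and the graph is connected, so G is the 4-cycle C_4. C_4 has 4 rotations and 4 reflections, so Aut(C_4) ≅ D_4 of order 8.

8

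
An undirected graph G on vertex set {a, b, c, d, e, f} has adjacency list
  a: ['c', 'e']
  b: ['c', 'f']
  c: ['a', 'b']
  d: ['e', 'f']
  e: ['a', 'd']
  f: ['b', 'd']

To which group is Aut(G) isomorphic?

the dihedral group of order 12

Every vertex has degree 2 and the graph is connected, so G is the 6-cycle C_6. C_6 has 6 rotations and 6 reflections, so Aut(C_6) ≅ D_6 of order 12.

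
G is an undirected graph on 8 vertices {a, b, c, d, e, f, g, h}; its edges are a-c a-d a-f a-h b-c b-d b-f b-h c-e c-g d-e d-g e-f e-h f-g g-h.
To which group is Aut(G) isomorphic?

(S_4 × S_4) ⋊ Z_2

G is 4-regular and bipartite with parts {c, d, f, h} and {a, b, e, g} (each part is independent and every cross-pair is an edge), so G = K_{4,4}. Each part can be permuted independently (S_4 × S_4) and the two equal-size parts can also be swapped, giving (S_4 × S_4) ⋊ Z_2 of order 2·(4!)² = 1152.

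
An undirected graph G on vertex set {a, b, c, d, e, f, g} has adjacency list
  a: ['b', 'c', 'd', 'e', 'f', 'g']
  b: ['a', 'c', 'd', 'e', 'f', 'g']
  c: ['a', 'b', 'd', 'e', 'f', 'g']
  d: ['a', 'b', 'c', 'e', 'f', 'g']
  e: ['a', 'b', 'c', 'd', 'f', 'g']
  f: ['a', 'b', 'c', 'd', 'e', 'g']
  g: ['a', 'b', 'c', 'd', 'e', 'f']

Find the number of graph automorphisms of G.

Every vertex has degree 6, so G is the complete graph K_7. Every bijection on the vertex set is an automorphism of K_7; hence Aut(K_7) ≅ S_7, order 5040.

5040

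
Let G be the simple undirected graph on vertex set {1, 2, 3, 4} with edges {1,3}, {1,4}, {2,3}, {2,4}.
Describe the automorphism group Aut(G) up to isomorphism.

the dihedral group of order 8

G is 2-regular and connected on 4 vertices, i.e. the cycle C_4. C_4 has 4 rotations and 4 reflections, so Aut(C_4) ≅ D_4 of order 8.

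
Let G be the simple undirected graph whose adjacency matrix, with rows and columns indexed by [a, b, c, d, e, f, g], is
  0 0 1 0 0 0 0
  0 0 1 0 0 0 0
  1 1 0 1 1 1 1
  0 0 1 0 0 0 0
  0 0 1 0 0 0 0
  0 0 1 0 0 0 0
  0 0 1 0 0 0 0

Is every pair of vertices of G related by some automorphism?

No

Vertex c is the only vertex of degree 6, so every automorphism fixes it; G is not vertex-transitive.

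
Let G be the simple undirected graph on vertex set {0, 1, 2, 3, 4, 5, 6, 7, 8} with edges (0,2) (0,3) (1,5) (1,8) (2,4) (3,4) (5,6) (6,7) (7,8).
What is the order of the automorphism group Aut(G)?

G has two connected components, {1, 5, 6, 7, 8} and {0, 2, 3, 4}; each is 2-regular, so G = C_5 ⊔ C_4. The components are non-isomorphic (different sizes), so Aut(G) = Aut(C_5) × Aut(C_4) = D_5 × D_4 of order 10·8 = 80.

80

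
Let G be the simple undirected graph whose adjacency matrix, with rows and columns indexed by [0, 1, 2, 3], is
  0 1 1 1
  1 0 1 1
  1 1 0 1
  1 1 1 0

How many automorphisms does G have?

24

All 4 vertices are pairwise adjacent: G = K_4. Any permutation of the 4 vertices preserves K_4, so Aut(K_4) = S_4 of order 4! = 24.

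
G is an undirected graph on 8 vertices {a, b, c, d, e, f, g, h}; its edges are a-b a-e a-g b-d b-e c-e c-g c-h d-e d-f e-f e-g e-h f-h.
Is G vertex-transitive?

No

Vertex e is the only vertex of degree 7, so every automorphism fixes it; G is not vertex-transitive.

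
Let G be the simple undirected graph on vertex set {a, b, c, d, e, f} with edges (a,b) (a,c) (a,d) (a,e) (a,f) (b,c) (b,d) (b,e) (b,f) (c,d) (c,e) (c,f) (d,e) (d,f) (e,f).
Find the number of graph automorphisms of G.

720

Every vertex has degree 5, so G is the complete graph K_6. Any permutation of the 6 vertices preserves K_6, so Aut(K_6) = S_6 of order 6! = 720.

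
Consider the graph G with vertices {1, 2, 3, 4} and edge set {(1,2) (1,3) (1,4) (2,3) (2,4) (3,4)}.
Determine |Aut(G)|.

Every vertex has degree 3, so G is the complete graph K_4. Every bijection on the vertex set is an automorphism of K_4; hence Aut(K_4) ≅ S_4, order 24.

24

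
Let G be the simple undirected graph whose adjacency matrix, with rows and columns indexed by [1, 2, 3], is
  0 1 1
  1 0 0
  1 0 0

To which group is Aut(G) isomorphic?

Z_2

The degree sequence is [2, 1, 1]; the two degree-1 vertices 2 and 3 are the ends of a path, so G = P_3. The only nontrivial automorphism of a path is the end-to-end reflection, so Aut(G) ≅ Z_2.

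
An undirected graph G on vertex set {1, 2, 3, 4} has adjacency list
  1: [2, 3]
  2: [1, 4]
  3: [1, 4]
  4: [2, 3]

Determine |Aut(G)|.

8

G is 2-regular and bipartite on 2^2 = 4 vertices with girth 4; it is the hypercube graph Q_2. The symmetry group of the 2-cube is the hyperoctahedral group B_2 = Z_2 ≀ S_2, of order 2^2·2! = 8.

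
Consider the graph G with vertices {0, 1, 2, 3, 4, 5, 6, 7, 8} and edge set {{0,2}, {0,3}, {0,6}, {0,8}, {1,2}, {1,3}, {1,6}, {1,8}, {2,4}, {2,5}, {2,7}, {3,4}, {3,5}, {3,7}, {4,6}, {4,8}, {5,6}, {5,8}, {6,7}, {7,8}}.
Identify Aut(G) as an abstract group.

S_4 × S_5

The vertices split by degree into {2, 3, 6, 8} (degree 5) and {0, 1, 4, 5, 7} (degree 4); every edge runs between the two parts, so G is the complete bipartite graph K_{4,5}. Automorphisms preserve the bipartition setwise (since the parts differ in size) and act as S_4 × S_5 within it; |Aut| = 2880.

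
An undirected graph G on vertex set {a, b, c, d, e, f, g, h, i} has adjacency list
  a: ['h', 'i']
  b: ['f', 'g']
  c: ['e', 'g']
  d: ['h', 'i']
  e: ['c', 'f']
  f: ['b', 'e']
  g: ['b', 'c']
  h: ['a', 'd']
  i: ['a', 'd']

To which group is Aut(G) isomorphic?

D_5 × D_4

G has two connected components, {b, c, e, f, g} and {a, d, h, i}; each is 2-regular, so G = C_5 ⊔ C_4. The components are non-isomorphic (different sizes), so Aut(G) = Aut(C_5) × Aut(C_4) = D_5 × D_4 of order 10·8 = 80.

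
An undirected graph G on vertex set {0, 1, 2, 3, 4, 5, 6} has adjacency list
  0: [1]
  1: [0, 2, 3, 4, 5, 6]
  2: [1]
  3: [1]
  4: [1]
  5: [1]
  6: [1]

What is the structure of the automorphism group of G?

the symmetric group on 6 letters

Vertex 1 has degree 6 and every other vertex has degree 1, so G is the star K_{1,6} with centre 1. The 6 leaves are pairwise interchangeable while the centre is fixed, giving Aut(G) = S_6.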